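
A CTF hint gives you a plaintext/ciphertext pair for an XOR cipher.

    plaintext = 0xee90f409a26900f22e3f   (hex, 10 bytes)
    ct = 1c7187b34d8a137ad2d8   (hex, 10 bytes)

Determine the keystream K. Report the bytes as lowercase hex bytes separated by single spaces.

Since ct = plaintext ⊕ K, XORing both sides with plaintext gives K = plaintext ⊕ ct.
238 xor  28 = 242
144 xor 113 = 225
244 xor 135 = 115
  9 xor 179 = 186
162 xor  77 = 239
105 xor 138 = 227
  0 xor  19 =  19
242 xor 122 = 136
 46 xor 210 = 252
 63 xor 216 = 231

f2 e1 73 ba ef e3 13 88 fc e7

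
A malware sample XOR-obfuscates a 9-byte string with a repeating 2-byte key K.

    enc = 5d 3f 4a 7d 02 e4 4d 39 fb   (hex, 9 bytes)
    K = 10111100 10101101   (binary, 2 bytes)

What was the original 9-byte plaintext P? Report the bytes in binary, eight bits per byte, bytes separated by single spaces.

The 2-byte key repeats, so the effective keystream is bc ad bc ad bc ad bc ad bc.
byte 0: 5d ⊕ bc = e1
byte 1: 3f ⊕ ad = 92
byte 2: 4a ⊕ bc = f6
byte 3: 7d ⊕ ad = d0
byte 4: 02 ⊕ bc = be
byte 5: e4 ⊕ ad = 49
byte 6: 4d ⊕ bc = f1
byte 7: 39 ⊕ ad = 94
byte 8: fb ⊕ bc = 47

11100001 10010010 11110110 11010000 10111110 01001001 11110001 10010100 01000111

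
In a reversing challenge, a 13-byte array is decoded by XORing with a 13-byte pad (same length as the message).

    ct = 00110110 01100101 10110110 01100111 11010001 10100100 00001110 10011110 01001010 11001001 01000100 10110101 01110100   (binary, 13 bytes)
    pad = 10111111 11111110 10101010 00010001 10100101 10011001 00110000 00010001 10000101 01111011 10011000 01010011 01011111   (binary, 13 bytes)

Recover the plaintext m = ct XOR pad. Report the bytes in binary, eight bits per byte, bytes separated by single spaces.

10001001 10011011 00011100 01110110 01110100 00111101 00111110 10001111 11001111 10110010 11011100 11100110 00101011

XOR is its own inverse, so applying the key byte-wise gives the result directly.
byte 0: 36 ^ bf = 89
byte 1: 65 ^ fe = 9b
byte 2: b6 ^ aa = 1c
byte 3: 67 ^ 11 = 76
byte 4: d1 ^ a5 = 74
byte 5: a4 ^ 99 = 3d
byte 6: 0e ^ 30 = 3e
byte 7: 9e ^ 11 = 8f
byte 8: 4a ^ 85 = cf
byte 9: c9 ^ 7b = b2
byte 10: 44 ^ 98 = dc
byte 11: b5 ^ 53 = e6
byte 12: 74 ^ 5f = 2b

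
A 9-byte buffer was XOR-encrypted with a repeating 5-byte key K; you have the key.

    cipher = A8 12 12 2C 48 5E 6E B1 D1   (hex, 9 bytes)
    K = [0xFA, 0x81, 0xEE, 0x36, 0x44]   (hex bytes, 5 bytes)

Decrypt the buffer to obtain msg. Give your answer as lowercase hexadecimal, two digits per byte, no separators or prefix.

5293fc1a0ca4ef5fe7

The 5-byte key repeats, so the effective keystream is fa 81 ee 36 44 fa 81 ee 36.
byte 0: a8 ^ fa = 52
byte 1: 12 ^ 81 = 93
byte 2: 12 ^ ee = fc
byte 3: 2c ^ 36 = 1a
byte 4: 48 ^ 44 = 0c
byte 5: 5e ^ fa = a4
byte 6: 6e ^ 81 = ef
byte 7: b1 ^ ee = 5f
byte 8: d1 ^ 36 = e7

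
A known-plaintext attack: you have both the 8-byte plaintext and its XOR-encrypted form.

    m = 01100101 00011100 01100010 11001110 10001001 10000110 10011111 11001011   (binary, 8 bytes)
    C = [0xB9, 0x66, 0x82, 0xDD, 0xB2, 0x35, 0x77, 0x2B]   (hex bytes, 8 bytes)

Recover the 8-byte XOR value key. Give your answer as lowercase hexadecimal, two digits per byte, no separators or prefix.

dc7ae0133bb3e8e0

Since C = m ⊕ key, XORing both sides with m gives key = m ⊕ C.
byte 0: 101 ⊕ 185 = 220
byte 1:  28 ⊕ 102 = 122
byte 2:  98 ⊕ 130 = 224
byte 3: 206 ⊕ 221 =  19
byte 4: 137 ⊕ 178 =  59
byte 5: 134 ⊕  53 = 179
byte 6: 159 ⊕ 119 = 232
byte 7: 203 ⊕  43 = 224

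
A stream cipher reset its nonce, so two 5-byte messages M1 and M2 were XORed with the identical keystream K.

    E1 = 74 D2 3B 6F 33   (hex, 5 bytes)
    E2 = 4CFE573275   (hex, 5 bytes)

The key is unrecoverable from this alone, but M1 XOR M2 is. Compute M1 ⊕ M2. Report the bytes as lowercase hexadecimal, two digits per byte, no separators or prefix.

E1 ⊕ E2 = (M1 ⊕ K) ⊕ (M2 ⊕ K) = M1 ⊕ M2 — the shared key cancels under XOR.
byte 0: 74 xor 4c = 38
byte 1: d2 xor fe = 2c
byte 2: 3b xor 57 = 6c
byte 3: 6f xor 32 = 5d
byte 4: 33 xor 75 = 46

382c6c5d46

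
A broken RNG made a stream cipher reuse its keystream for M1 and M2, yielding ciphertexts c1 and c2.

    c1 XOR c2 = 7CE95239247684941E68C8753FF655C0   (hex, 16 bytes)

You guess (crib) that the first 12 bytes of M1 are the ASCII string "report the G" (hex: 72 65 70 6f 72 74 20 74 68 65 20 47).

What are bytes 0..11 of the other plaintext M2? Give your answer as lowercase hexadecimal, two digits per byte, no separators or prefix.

0e8c22565602a4e0760de832

Since c1 ⊕ c2 = M1 ⊕ M2, XORing with the guessed M1 bytes yields the corresponding M2 bytes: M2 = (c1 ⊕ c2) ⊕ M1.
7c ⊕ 72 = 0e
e9 ⊕ 65 = 8c
52 ⊕ 70 = 22
39 ⊕ 6f = 56
24 ⊕ 72 = 56
76 ⊕ 74 = 02
84 ⊕ 20 = a4
94 ⊕ 74 = e0
1e ⊕ 68 = 76
68 ⊕ 65 = 0d
c8 ⊕ 20 = e8
75 ⊕ 47 = 32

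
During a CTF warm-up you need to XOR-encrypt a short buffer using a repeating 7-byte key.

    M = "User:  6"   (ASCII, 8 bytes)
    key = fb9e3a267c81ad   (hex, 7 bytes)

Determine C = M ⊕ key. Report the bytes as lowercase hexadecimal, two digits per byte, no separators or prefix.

The 7-byte key repeats, so the effective keystream is fb 9e 3a 26 7c 81 ad fb.
byte 0: 55 xor fb = ae
byte 1: 73 xor 9e = ed
byte 2: 65 xor 3a = 5f
byte 3: 72 xor 26 = 54
byte 4: 3a xor 7c = 46
byte 5: 20 xor 81 = a1
byte 6: 20 xor ad = 8d
byte 7: 36 xor fb = cd

aeed5f5446a18dcd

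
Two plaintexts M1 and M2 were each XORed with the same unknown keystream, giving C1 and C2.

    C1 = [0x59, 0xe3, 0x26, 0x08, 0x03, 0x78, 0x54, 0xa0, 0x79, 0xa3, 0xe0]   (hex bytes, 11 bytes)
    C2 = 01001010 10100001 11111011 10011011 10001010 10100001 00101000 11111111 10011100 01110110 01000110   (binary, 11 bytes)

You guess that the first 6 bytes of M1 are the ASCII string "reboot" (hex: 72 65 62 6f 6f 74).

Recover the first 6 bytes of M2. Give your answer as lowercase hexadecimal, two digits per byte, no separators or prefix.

6127bffce6ad

First, C1 ⊕ C2 = (M1 ⊕ K) ⊕ (M2 ⊕ K) = M1 ⊕ M2, so the key drops out. Then M2 = (M1 ⊕ M2) ⊕ M1 over the first 6 bytes.
byte 0: (59 ^ 4a) ^ 72 = 13 ^ 72 = 61
byte 1: (e3 ^ a1) ^ 65 = 42 ^ 65 = 27
byte 2: (26 ^ fb) ^ 62 = dd ^ 62 = bf
byte 3: (08 ^ 9b) ^ 6f = 93 ^ 6f = fc
byte 4: (03 ^ 8a) ^ 6f = 89 ^ 6f = e6
byte 5: (78 ^ a1) ^ 74 = d9 ^ 74 = ad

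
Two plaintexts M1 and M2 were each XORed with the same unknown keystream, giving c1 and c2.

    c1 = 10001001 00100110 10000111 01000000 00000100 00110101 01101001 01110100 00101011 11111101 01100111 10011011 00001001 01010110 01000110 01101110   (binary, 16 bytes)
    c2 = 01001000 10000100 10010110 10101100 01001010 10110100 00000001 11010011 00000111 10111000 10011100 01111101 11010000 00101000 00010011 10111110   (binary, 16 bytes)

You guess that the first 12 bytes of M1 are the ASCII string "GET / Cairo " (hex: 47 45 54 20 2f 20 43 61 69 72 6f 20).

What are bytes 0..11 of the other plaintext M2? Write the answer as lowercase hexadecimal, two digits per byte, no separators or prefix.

First, c1 ⊕ c2 = (M1 ⊕ K) ⊕ (M2 ⊕ K) = M1 ⊕ M2, so the key drops out. Then M2 = (M1 ⊕ M2) ⊕ M1 over the first 12 bytes.
byte 0: (89 ⊕ 48) ⊕ 47 = c1 ⊕ 47 = 86
byte 1: (26 ⊕ 84) ⊕ 45 = a2 ⊕ 45 = e7
byte 2: (87 ⊕ 96) ⊕ 54 = 11 ⊕ 54 = 45
byte 3: (40 ⊕ ac) ⊕ 20 = ec ⊕ 20 = cc
byte 4: (04 ⊕ 4a) ⊕ 2f = 4e ⊕ 2f = 61
byte 5: (35 ⊕ b4) ⊕ 20 = 81 ⊕ 20 = a1
byte 6: (69 ⊕ 01) ⊕ 43 = 68 ⊕ 43 = 2b
byte 7: (74 ⊕ d3) ⊕ 61 = a7 ⊕ 61 = c6
byte 8: (2b ⊕ 07) ⊕ 69 = 2c ⊕ 69 = 45
byte 9: (fd ⊕ b8) ⊕ 72 = 45 ⊕ 72 = 37
byte 10: (67 ⊕ 9c) ⊕ 6f = fb ⊕ 6f = 94
byte 11: (9b ⊕ 7d) ⊕ 20 = e6 ⊕ 20 = c6

86e745cc61a12bc6453794c6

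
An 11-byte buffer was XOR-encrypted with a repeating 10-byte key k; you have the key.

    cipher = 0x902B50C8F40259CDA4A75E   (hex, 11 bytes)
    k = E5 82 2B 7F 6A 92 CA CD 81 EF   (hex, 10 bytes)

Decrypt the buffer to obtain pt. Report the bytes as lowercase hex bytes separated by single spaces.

The 10-byte key repeats, so the effective keystream is e5 82 2b 7f 6a 92 ca cd 81 ef e5.
byte 0: 90 XOR e5 = 75
byte 1: 2b XOR 82 = a9
byte 2: 50 XOR 2b = 7b
byte 3: c8 XOR 7f = b7
byte 4: f4 XOR 6a = 9e
byte 5: 02 XOR 92 = 90
byte 6: 59 XOR ca = 93
byte 7: cd XOR cd = 00
byte 8: a4 XOR 81 = 25
byte 9: a7 XOR ef = 48
byte 10: 5e XOR e5 = bb

75 a9 7b b7 9e 90 93 00 25 48 bb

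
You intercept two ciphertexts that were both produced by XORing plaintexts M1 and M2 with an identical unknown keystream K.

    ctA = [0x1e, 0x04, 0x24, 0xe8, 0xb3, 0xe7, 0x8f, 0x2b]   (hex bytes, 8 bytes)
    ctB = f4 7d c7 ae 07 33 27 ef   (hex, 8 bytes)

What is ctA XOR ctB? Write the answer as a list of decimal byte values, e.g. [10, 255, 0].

[234, 121, 227, 70, 180, 212, 168, 196]

ctA ⊕ ctB = (M1 ⊕ K) ⊕ (M2 ⊕ K) = M1 ⊕ M2 — the shared key cancels under XOR.
byte 0: 1e xor f4 = ea
byte 1: 04 xor 7d = 79
byte 2: 24 xor c7 = e3
byte 3: e8 xor ae = 46
byte 4: b3 xor 07 = b4
byte 5: e7 xor 33 = d4
byte 6: 8f xor 27 = a8
byte 7: 2b xor ef = c4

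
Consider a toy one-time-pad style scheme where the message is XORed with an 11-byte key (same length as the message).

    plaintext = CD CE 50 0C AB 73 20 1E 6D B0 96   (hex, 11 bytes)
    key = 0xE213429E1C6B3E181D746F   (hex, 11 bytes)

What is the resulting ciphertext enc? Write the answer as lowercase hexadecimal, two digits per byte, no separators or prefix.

XOR is its own inverse, so applying the key byte-wise gives the result directly.
byte 0: 11001101 XOR 11100010 = 00101111
byte 1: 11001110 XOR 00010011 = 11011101
byte 2: 01010000 XOR 01000010 = 00010010
byte 3: 00001100 XOR 10011110 = 10010010
byte 4: 10101011 XOR 00011100 = 10110111
byte 5: 01110011 XOR 01101011 = 00011000
byte 6: 00100000 XOR 00111110 = 00011110
byte 7: 00011110 XOR 00011000 = 00000110
byte 8: 01101101 XOR 00011101 = 01110000
byte 9: 10110000 XOR 01110100 = 11000100
byte 10: 10010110 XOR 01101111 = 11111001

2fdd1292b7181e0670c4f9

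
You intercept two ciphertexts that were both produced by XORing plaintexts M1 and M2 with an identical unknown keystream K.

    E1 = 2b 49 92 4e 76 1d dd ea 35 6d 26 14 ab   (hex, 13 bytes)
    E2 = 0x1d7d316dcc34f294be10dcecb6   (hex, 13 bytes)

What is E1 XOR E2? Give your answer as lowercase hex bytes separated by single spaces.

E1 ⊕ E2 = (M1 ⊕ K) ⊕ (M2 ⊕ K) = M1 ⊕ M2 — the shared key cancels under XOR.
byte 0: 2b XOR 1d = 36
byte 1: 49 XOR 7d = 34
byte 2: 92 XOR 31 = a3
byte 3: 4e XOR 6d = 23
byte 4: 76 XOR cc = ba
byte 5: 1d XOR 34 = 29
byte 6: dd XOR f2 = 2f
byte 7: ea XOR 94 = 7e
byte 8: 35 XOR be = 8b
byte 9: 6d XOR 10 = 7d
byte 10: 26 XOR dc = fa
byte 11: 14 XOR ec = f8
byte 12: ab XOR b6 = 1d

36 34 a3 23 ba 29 2f 7e 8b 7d fa f8 1d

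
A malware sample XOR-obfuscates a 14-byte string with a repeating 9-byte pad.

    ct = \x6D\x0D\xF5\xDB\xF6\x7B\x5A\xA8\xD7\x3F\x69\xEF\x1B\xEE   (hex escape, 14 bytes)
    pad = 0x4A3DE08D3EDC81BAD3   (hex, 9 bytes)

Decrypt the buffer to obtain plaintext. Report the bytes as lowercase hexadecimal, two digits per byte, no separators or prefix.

27301556c8a7db120475540f96d0

The 9-byte key repeats, so the effective keystream is 4a 3d e0 8d 3e dc 81 ba d3 4a 3d e0 8d 3e.
byte 0: 01101101 XOR 01001010 = 00100111
byte 1: 00001101 XOR 00111101 = 00110000
byte 2: 11110101 XOR 11100000 = 00010101
byte 3: 11011011 XOR 10001101 = 01010110
byte 4: 11110110 XOR 00111110 = 11001000
byte 5: 01111011 XOR 11011100 = 10100111
byte 6: 01011010 XOR 10000001 = 11011011
byte 7: 10101000 XOR 10111010 = 00010010
byte 8: 11010111 XOR 11010011 = 00000100
byte 9: 00111111 XOR 01001010 = 01110101
byte 10: 01101001 XOR 00111101 = 01010100
byte 11: 11101111 XOR 11100000 = 00001111
byte 12: 00011011 XOR 10001101 = 10010110
byte 13: 11101110 XOR 00111110 = 11010000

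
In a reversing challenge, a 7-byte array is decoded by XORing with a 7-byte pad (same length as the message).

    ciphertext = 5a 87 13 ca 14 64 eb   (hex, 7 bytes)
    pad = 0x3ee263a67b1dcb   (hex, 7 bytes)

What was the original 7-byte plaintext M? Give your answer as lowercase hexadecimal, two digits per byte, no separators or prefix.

byte 0: 01011010 ^ 00111110 = 01100100
byte 1: 10000111 ^ 11100010 = 01100101
byte 2: 00010011 ^ 01100011 = 01110000
byte 3: 11001010 ^ 10100110 = 01101100
byte 4: 00010100 ^ 01111011 = 01101111
byte 5: 01100100 ^ 00011101 = 01111001
byte 6: 11101011 ^ 11001011 = 00100000

6465706c6f7920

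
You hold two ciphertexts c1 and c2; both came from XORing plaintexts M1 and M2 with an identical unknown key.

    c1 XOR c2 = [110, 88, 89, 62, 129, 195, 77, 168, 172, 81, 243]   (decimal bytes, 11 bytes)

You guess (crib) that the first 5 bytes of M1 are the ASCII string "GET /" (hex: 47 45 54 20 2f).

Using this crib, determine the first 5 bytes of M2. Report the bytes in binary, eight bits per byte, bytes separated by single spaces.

Since c1 ⊕ c2 = M1 ⊕ M2, XORing with the guessed M1 bytes yields the corresponding M2 bytes: M2 = (c1 ⊕ c2) ⊕ M1.
01101110 XOR 01000111 = 00101001
01011000 XOR 01000101 = 00011101
01011001 XOR 01010100 = 00001101
00111110 XOR 00100000 = 00011110
10000001 XOR 00101111 = 10101110

00101001 00011101 00001101 00011110 10101110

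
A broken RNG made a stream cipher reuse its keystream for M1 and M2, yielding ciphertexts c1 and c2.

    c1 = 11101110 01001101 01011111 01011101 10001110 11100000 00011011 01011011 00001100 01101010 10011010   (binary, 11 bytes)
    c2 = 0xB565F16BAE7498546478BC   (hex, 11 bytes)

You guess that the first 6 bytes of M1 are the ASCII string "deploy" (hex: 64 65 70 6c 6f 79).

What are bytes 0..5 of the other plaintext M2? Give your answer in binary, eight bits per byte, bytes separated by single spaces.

First, c1 ⊕ c2 = (M1 ⊕ K) ⊕ (M2 ⊕ K) = M1 ⊕ M2, so the key drops out. Then M2 = (M1 ⊕ M2) ⊕ M1 over the first 6 bytes.
byte 0: (ee ⊕ b5) ⊕ 64 = 5b ⊕ 64 = 3f
byte 1: (4d ⊕ 65) ⊕ 65 = 28 ⊕ 65 = 4d
byte 2: (5f ⊕ f1) ⊕ 70 = ae ⊕ 70 = de
byte 3: (5d ⊕ 6b) ⊕ 6c = 36 ⊕ 6c = 5a
byte 4: (8e ⊕ ae) ⊕ 6f = 20 ⊕ 6f = 4f
byte 5: (e0 ⊕ 74) ⊕ 79 = 94 ⊕ 79 = ed

00111111 01001101 11011110 01011010 01001111 11101101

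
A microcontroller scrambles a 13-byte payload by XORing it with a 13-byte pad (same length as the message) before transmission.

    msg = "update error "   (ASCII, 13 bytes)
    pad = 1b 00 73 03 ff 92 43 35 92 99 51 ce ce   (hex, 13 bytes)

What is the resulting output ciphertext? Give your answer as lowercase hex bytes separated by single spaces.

XOR is its own inverse, so applying the key byte-wise gives the result directly.
byte 0: 117 xor  27 = 110
byte 1: 112 xor   0 = 112
byte 2: 100 xor 115 =  23
byte 3:  97 xor   3 =  98
byte 4: 116 xor 255 = 139
byte 5: 101 xor 146 = 247
byte 6:  32 xor  67 =  99
byte 7: 101 xor  53 =  80
byte 8: 114 xor 146 = 224
byte 9: 114 xor 153 = 235
byte 10: 111 xor  81 =  62
byte 11: 114 xor 206 = 188
byte 12:  32 xor 206 = 238

6e 70 17 62 8b f7 63 50 e0 eb 3e bc ee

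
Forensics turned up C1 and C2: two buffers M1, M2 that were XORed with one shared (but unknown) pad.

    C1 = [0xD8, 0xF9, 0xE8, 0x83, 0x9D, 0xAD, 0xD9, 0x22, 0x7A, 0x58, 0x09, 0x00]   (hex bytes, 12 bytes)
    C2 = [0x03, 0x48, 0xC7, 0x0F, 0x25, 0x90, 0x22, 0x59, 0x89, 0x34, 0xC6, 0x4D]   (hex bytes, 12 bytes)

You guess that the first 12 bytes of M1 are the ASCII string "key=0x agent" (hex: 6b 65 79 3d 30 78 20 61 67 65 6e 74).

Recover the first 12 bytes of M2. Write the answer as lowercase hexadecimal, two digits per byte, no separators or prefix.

First, C1 ⊕ C2 = (M1 ⊕ K) ⊕ (M2 ⊕ K) = M1 ⊕ M2, so the key drops out. Then M2 = (M1 ⊕ M2) ⊕ M1 over the first 12 bytes.
byte 0: (d8 xor 03) xor 6b = db xor 6b = b0
byte 1: (f9 xor 48) xor 65 = b1 xor 65 = d4
byte 2: (e8 xor c7) xor 79 = 2f xor 79 = 56
byte 3: (83 xor 0f) xor 3d = 8c xor 3d = b1
byte 4: (9d xor 25) xor 30 = b8 xor 30 = 88
byte 5: (ad xor 90) xor 78 = 3d xor 78 = 45
byte 6: (d9 xor 22) xor 20 = fb xor 20 = db
byte 7: (22 xor 59) xor 61 = 7b xor 61 = 1a
byte 8: (7a xor 89) xor 67 = f3 xor 67 = 94
byte 9: (58 xor 34) xor 65 = 6c xor 65 = 09
byte 10: (09 xor c6) xor 6e = cf xor 6e = a1
byte 11: (00 xor 4d) xor 74 = 4d xor 74 = 39

b0d456b18845db1a9409a139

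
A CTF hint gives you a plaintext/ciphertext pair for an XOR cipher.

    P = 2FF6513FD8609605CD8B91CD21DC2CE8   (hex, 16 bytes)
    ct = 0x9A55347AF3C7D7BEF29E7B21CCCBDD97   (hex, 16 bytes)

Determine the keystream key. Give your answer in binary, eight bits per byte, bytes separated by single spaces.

Since ct = P ⊕ key, XORing both sides with P gives key = P ⊕ ct.
byte 0: 2f ⊕ 9a = b5
byte 1: f6 ⊕ 55 = a3
byte 2: 51 ⊕ 34 = 65
byte 3: 3f ⊕ 7a = 45
byte 4: d8 ⊕ f3 = 2b
byte 5: 60 ⊕ c7 = a7
byte 6: 96 ⊕ d7 = 41
byte 7: 05 ⊕ be = bb
byte 8: cd ⊕ f2 = 3f
byte 9: 8b ⊕ 9e = 15
byte 10: 91 ⊕ 7b = ea
byte 11: cd ⊕ 21 = ec
byte 12: 21 ⊕ cc = ed
byte 13: dc ⊕ cb = 17
byte 14: 2c ⊕ dd = f1
byte 15: e8 ⊕ 97 = 7f

10110101 10100011 01100101 01000101 00101011 10100111 01000001 10111011 00111111 00010101 11101010 11101100 11101101 00010111 11110001 01111111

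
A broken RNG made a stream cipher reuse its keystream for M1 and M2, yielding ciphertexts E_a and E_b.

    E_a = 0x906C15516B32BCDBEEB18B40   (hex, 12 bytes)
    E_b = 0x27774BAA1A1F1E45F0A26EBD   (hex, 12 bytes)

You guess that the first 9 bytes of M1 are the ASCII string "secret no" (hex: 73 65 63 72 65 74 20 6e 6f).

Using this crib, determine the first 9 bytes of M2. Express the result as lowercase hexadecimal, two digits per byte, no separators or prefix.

First, E_a ⊕ E_b = (M1 ⊕ K) ⊕ (M2 ⊕ K) = M1 ⊕ M2, so the key drops out. Then M2 = (M1 ⊕ M2) ⊕ M1 over the first 9 bytes.
byte 0: (90 ^ 27) ^ 73 = b7 ^ 73 = c4
byte 1: (6c ^ 77) ^ 65 = 1b ^ 65 = 7e
byte 2: (15 ^ 4b) ^ 63 = 5e ^ 63 = 3d
byte 3: (51 ^ aa) ^ 72 = fb ^ 72 = 89
byte 4: (6b ^ 1a) ^ 65 = 71 ^ 65 = 14
byte 5: (32 ^ 1f) ^ 74 = 2d ^ 74 = 59
byte 6: (bc ^ 1e) ^ 20 = a2 ^ 20 = 82
byte 7: (db ^ 45) ^ 6e = 9e ^ 6e = f0
byte 8: (ee ^ f0) ^ 6f = 1e ^ 6f = 71

c47e3d89145982f071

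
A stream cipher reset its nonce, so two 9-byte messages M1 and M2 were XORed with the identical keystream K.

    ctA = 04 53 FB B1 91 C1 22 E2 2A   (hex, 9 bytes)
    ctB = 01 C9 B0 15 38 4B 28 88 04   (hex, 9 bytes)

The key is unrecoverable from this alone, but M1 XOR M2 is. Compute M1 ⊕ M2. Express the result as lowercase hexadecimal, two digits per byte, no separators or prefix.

ctA ⊕ ctB = (M1 ⊕ K) ⊕ (M2 ⊕ K) = M1 ⊕ M2 — the shared key cancels under XOR.
04 ^ 01 = 05
53 ^ c9 = 9a
fb ^ b0 = 4b
b1 ^ 15 = a4
91 ^ 38 = a9
c1 ^ 4b = 8a
22 ^ 28 = 0a
e2 ^ 88 = 6a
2a ^ 04 = 2e

059a4ba4a98a0a6a2e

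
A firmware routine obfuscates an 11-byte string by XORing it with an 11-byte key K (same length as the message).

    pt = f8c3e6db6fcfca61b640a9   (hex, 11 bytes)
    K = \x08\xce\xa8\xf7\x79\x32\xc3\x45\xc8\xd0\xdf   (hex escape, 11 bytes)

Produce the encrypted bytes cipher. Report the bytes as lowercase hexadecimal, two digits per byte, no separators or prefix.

f00d4e2c16fd09247e9076

XOR is its own inverse, so applying the key byte-wise gives the result directly.
248 ^   8 = 240
195 ^ 206 =  13
230 ^ 168 =  78
219 ^ 247 =  44
111 ^ 121 =  22
207 ^  50 = 253
202 ^ 195 =   9
 97 ^  69 =  36
182 ^ 200 = 126
 64 ^ 208 = 144
169 ^ 223 = 118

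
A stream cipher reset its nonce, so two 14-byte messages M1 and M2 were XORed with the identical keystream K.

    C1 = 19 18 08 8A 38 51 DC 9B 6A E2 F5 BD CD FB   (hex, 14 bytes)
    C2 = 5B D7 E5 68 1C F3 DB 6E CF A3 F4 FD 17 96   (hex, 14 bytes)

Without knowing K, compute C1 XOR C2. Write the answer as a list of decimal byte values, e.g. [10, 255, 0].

C1 ⊕ C2 = (M1 ⊕ K) ⊕ (M2 ⊕ K) = M1 ⊕ M2 — the shared key cancels under XOR.
byte 0:  25 XOR  91 =  66
byte 1:  24 XOR 215 = 207
byte 2:   8 XOR 229 = 237
byte 3: 138 XOR 104 = 226
byte 4:  56 XOR  28 =  36
byte 5:  81 XOR 243 = 162
byte 6: 220 XOR 219 =   7
byte 7: 155 XOR 110 = 245
byte 8: 106 XOR 207 = 165
byte 9: 226 XOR 163 =  65
byte 10: 245 XOR 244 =   1
byte 11: 189 XOR 253 =  64
byte 12: 205 XOR  23 = 218
byte 13: 251 XOR 150 = 109

[66, 207, 237, 226, 36, 162, 7, 245, 165, 65, 1, 64, 218, 109]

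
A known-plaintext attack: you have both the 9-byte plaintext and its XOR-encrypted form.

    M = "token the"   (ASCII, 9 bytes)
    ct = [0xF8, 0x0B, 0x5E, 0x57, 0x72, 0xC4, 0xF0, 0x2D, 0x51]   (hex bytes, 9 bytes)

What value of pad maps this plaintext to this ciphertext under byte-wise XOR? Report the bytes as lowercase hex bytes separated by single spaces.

Since ct = M ⊕ pad, XORing both sides with M gives pad = M ⊕ ct.
74 XOR f8 = 8c
6f XOR 0b = 64
6b XOR 5e = 35
65 XOR 57 = 32
6e XOR 72 = 1c
20 XOR c4 = e4
74 XOR f0 = 84
68 XOR 2d = 45
65 XOR 51 = 34

8c 64 35 32 1c e4 84 45 34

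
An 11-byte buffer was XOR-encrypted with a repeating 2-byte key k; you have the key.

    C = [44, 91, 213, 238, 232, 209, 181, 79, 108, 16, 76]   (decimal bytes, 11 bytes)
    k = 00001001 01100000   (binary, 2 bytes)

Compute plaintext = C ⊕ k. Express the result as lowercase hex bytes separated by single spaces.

25 3b dc 8e e1 b1 bc 2f 65 70 45

The 2-byte key repeats, so the effective keystream is 09 60 09 60 09 60 09 60 09 60 09.
byte 0: 00101100 xor 00001001 = 00100101
byte 1: 01011011 xor 01100000 = 00111011
byte 2: 11010101 xor 00001001 = 11011100
byte 3: 11101110 xor 01100000 = 10001110
byte 4: 11101000 xor 00001001 = 11100001
byte 5: 11010001 xor 01100000 = 10110001
byte 6: 10110101 xor 00001001 = 10111100
byte 7: 01001111 xor 01100000 = 00101111
byte 8: 01101100 xor 00001001 = 01100101
byte 9: 00010000 xor 01100000 = 01110000
byte 10: 01001100 xor 00001001 = 01000101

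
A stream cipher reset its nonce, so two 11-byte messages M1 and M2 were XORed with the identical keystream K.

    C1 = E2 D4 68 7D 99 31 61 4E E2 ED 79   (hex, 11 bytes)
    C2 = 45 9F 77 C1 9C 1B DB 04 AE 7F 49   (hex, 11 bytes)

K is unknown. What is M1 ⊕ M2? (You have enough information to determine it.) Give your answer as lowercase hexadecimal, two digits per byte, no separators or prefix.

a74b1fbc052aba4a4c9230

C1 ⊕ C2 = (M1 ⊕ K) ⊕ (M2 ⊕ K) = M1 ⊕ M2 — the shared key cancels under XOR.
e2 ⊕ 45 = a7
d4 ⊕ 9f = 4b
68 ⊕ 77 = 1f
7d ⊕ c1 = bc
99 ⊕ 9c = 05
31 ⊕ 1b = 2a
61 ⊕ db = ba
4e ⊕ 04 = 4a
e2 ⊕ ae = 4c
ed ⊕ 7f = 92
79 ⊕ 49 = 30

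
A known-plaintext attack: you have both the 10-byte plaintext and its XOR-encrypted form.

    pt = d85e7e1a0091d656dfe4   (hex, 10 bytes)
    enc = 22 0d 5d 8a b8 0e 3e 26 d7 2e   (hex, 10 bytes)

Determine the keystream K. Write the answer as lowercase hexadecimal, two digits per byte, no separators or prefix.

Since enc = pt ⊕ K, XORing both sides with pt gives K = pt ⊕ enc.
byte 0: 11011000 ^ 00100010 = 11111010
byte 1: 01011110 ^ 00001101 = 01010011
byte 2: 01111110 ^ 01011101 = 00100011
byte 3: 00011010 ^ 10001010 = 10010000
byte 4: 00000000 ^ 10111000 = 10111000
byte 5: 10010001 ^ 00001110 = 10011111
byte 6: 11010110 ^ 00111110 = 11101000
byte 7: 01010110 ^ 00100110 = 01110000
byte 8: 11011111 ^ 11010111 = 00001000
byte 9: 11100100 ^ 00101110 = 11001010

fa532390b89fe87008ca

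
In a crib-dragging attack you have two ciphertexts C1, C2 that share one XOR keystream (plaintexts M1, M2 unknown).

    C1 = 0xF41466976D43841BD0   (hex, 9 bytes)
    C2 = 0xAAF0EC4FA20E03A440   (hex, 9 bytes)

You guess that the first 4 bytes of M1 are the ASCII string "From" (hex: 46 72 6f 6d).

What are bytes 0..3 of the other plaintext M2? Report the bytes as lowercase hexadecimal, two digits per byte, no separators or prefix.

First, C1 ⊕ C2 = (M1 ⊕ K) ⊕ (M2 ⊕ K) = M1 ⊕ M2, so the key drops out. Then M2 = (M1 ⊕ M2) ⊕ M1 over the first 4 bytes.
byte 0: (f4 xor aa) xor 46 = 5e xor 46 = 18
byte 1: (14 xor f0) xor 72 = e4 xor 72 = 96
byte 2: (66 xor ec) xor 6f = 8a xor 6f = e5
byte 3: (97 xor 4f) xor 6d = d8 xor 6d = b5

1896e5b5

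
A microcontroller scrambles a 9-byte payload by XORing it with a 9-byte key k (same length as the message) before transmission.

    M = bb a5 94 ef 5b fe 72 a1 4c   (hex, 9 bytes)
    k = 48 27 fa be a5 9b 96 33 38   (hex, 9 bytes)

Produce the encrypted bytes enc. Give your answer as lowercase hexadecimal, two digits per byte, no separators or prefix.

187 xor  72 = 243
165 xor  39 = 130
148 xor 250 = 110
239 xor 190 =  81
 91 xor 165 = 254
254 xor 155 = 101
114 xor 150 = 228
161 xor  51 = 146
 76 xor  56 = 116

f3826e51fe65e49274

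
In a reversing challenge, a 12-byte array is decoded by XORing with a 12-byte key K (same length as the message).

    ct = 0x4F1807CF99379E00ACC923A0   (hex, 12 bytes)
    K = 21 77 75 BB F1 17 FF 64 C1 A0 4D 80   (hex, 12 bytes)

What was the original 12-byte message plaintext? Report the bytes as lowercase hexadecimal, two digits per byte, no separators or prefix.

XOR is its own inverse, so applying the key byte-wise gives the result directly.
byte 0: 4f ^ 21 = 6e
byte 1: 18 ^ 77 = 6f
byte 2: 07 ^ 75 = 72
byte 3: cf ^ bb = 74
byte 4: 99 ^ f1 = 68
byte 5: 37 ^ 17 = 20
byte 6: 9e ^ ff = 61
byte 7: 00 ^ 64 = 64
byte 8: ac ^ c1 = 6d
byte 9: c9 ^ a0 = 69
byte 10: 23 ^ 4d = 6e
byte 11: a0 ^ 80 = 20

6e6f7274682061646d696e20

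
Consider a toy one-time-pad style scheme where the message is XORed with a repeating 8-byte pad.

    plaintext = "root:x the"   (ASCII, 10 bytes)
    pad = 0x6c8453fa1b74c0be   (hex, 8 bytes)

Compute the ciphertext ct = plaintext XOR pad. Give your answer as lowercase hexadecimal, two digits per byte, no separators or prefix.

1eeb3c8e210ce0ca04e1

The 8-byte key repeats, so the effective keystream is 6c 84 53 fa 1b 74 c0 be 6c 84.
byte 0: 114 xor 108 =  30
byte 1: 111 xor 132 = 235
byte 2: 111 xor  83 =  60
byte 3: 116 xor 250 = 142
byte 4:  58 xor  27 =  33
byte 5: 120 xor 116 =  12
byte 6:  32 xor 192 = 224
byte 7: 116 xor 190 = 202
byte 8: 104 xor 108 =   4
byte 9: 101 xor 132 = 225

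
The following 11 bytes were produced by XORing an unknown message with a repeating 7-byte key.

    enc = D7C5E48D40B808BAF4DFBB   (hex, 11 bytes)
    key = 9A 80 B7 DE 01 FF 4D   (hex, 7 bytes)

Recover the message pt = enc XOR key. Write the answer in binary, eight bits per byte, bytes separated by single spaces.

01001101 01000101 01010011 01010011 01000001 01000111 01000101 00100000 01110100 01101000 01100101

The 7-byte key repeats, so the effective keystream is 9a 80 b7 de 01 ff 4d 9a 80 b7 de.
byte 0: d7 ⊕ 9a = 4d
byte 1: c5 ⊕ 80 = 45
byte 2: e4 ⊕ b7 = 53
byte 3: 8d ⊕ de = 53
byte 4: 40 ⊕ 01 = 41
byte 5: b8 ⊕ ff = 47
byte 6: 08 ⊕ 4d = 45
byte 7: ba ⊕ 9a = 20
byte 8: f4 ⊕ 80 = 74
byte 9: df ⊕ b7 = 68
byte 10: bb ⊕ de = 65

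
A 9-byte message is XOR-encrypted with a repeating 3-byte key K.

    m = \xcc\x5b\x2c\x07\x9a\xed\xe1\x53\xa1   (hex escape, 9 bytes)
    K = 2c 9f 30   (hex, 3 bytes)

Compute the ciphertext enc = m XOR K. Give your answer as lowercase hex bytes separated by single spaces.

The 3-byte key repeats, so the effective keystream is 2c 9f 30 2c 9f 30 2c 9f 30.
byte 0: cc ⊕ 2c = e0
byte 1: 5b ⊕ 9f = c4
byte 2: 2c ⊕ 30 = 1c
byte 3: 07 ⊕ 2c = 2b
byte 4: 9a ⊕ 9f = 05
byte 5: ed ⊕ 30 = dd
byte 6: e1 ⊕ 2c = cd
byte 7: 53 ⊕ 9f = cc
byte 8: a1 ⊕ 30 = 91

e0 c4 1c 2b 05 dd cd cc 91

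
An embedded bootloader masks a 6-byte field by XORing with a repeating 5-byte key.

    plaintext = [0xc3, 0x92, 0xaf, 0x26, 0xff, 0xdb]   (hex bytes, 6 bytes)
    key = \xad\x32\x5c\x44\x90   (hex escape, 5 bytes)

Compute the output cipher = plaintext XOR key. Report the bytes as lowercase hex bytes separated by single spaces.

The 5-byte key repeats, so the effective keystream is ad 32 5c 44 90 ad.
byte 0: c3 XOR ad = 6e
byte 1: 92 XOR 32 = a0
byte 2: af XOR 5c = f3
byte 3: 26 XOR 44 = 62
byte 4: ff XOR 90 = 6f
byte 5: db XOR ad = 76

6e a0 f3 62 6f 76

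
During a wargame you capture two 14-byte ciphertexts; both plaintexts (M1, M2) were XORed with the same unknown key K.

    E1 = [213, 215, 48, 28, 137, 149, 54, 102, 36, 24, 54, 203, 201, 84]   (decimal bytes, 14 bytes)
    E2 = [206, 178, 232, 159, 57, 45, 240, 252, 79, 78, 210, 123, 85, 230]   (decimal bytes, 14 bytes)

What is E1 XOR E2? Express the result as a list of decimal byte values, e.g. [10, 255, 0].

E1 ⊕ E2 = (M1 ⊕ K) ⊕ (M2 ⊕ K) = M1 ⊕ M2 — the shared key cancels under XOR.
11010101 XOR 11001110 = 00011011
11010111 XOR 10110010 = 01100101
00110000 XOR 11101000 = 11011000
00011100 XOR 10011111 = 10000011
10001001 XOR 00111001 = 10110000
10010101 XOR 00101101 = 10111000
00110110 XOR 11110000 = 11000110
01100110 XOR 11111100 = 10011010
00100100 XOR 01001111 = 01101011
00011000 XOR 01001110 = 01010110
00110110 XOR 11010010 = 11100100
11001011 XOR 01111011 = 10110000
11001001 XOR 01010101 = 10011100
01010100 XOR 11100110 = 10110010

[27, 101, 216, 131, 176, 184, 198, 154, 107, 86, 228, 176, 156, 178]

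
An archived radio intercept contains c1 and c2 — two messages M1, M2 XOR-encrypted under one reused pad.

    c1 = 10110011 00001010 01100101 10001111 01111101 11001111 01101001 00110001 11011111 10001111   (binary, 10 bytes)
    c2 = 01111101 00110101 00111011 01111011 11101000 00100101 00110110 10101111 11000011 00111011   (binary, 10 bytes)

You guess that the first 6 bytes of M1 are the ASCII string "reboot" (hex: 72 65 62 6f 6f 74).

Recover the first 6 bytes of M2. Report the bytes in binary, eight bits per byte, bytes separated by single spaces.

10111100 01011010 00111100 10011011 11111010 10011110

First, c1 ⊕ c2 = (M1 ⊕ K) ⊕ (M2 ⊕ K) = M1 ⊕ M2, so the key drops out. Then M2 = (M1 ⊕ M2) ⊕ M1 over the first 6 bytes.
byte 0: (b3 XOR 7d) XOR 72 = ce XOR 72 = bc
byte 1: (0a XOR 35) XOR 65 = 3f XOR 65 = 5a
byte 2: (65 XOR 3b) XOR 62 = 5e XOR 62 = 3c
byte 3: (8f XOR 7b) XOR 6f = f4 XOR 6f = 9b
byte 4: (7d XOR e8) XOR 6f = 95 XOR 6f = fa
byte 5: (cf XOR 25) XOR 74 = ea XOR 74 = 9e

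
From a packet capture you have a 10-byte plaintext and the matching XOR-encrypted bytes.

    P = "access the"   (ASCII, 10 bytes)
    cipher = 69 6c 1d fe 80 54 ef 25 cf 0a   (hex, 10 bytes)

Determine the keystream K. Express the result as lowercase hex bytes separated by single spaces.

08 0f 7e 9b f3 27 cf 51 a7 6f

Since cipher = P ⊕ K, XORing both sides with P gives K = P ⊕ cipher.
61 ^ 69 = 08
63 ^ 6c = 0f
63 ^ 1d = 7e
65 ^ fe = 9b
73 ^ 80 = f3
73 ^ 54 = 27
20 ^ ef = cf
74 ^ 25 = 51
68 ^ cf = a7
65 ^ 0a = 6f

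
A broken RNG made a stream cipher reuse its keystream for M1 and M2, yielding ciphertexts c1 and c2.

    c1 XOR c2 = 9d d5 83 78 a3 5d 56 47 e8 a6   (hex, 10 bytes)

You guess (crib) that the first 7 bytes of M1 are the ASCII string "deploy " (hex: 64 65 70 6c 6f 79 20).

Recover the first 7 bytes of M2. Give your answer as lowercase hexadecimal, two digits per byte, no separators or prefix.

Since c1 ⊕ c2 = M1 ⊕ M2, XORing with the guessed M1 bytes yields the corresponding M2 bytes: M2 = (c1 ⊕ c2) ⊕ M1.
byte 0: 157 xor 100 = 249
byte 1: 213 xor 101 = 176
byte 2: 131 xor 112 = 243
byte 3: 120 xor 108 =  20
byte 4: 163 xor 111 = 204
byte 5:  93 xor 121 =  36
byte 6:  86 xor  32 = 118

f9b0f314cc2476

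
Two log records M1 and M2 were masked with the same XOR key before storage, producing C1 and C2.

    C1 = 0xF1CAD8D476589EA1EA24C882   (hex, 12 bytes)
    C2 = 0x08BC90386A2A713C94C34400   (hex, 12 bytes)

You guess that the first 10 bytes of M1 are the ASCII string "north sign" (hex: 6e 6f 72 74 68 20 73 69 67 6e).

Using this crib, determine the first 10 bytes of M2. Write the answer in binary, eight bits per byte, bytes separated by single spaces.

First, C1 ⊕ C2 = (M1 ⊕ K) ⊕ (M2 ⊕ K) = M1 ⊕ M2, so the key drops out. Then M2 = (M1 ⊕ M2) ⊕ M1 over the first 10 bytes.
byte 0: (f1 ^ 08) ^ 6e = f9 ^ 6e = 97
byte 1: (ca ^ bc) ^ 6f = 76 ^ 6f = 19
byte 2: (d8 ^ 90) ^ 72 = 48 ^ 72 = 3a
byte 3: (d4 ^ 38) ^ 74 = ec ^ 74 = 98
byte 4: (76 ^ 6a) ^ 68 = 1c ^ 68 = 74
byte 5: (58 ^ 2a) ^ 20 = 72 ^ 20 = 52
byte 6: (9e ^ 71) ^ 73 = ef ^ 73 = 9c
byte 7: (a1 ^ 3c) ^ 69 = 9d ^ 69 = f4
byte 8: (ea ^ 94) ^ 67 = 7e ^ 67 = 19
byte 9: (24 ^ c3) ^ 6e = e7 ^ 6e = 89

10010111 00011001 00111010 10011000 01110100 01010010 10011100 11110100 00011001 10001001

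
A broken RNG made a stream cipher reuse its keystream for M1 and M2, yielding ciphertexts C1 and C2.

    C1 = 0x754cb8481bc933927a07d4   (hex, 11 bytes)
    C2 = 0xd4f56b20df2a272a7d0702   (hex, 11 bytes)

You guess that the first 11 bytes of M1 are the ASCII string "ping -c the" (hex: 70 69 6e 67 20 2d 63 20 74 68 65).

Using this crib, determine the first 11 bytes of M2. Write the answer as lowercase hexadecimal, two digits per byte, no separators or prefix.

First, C1 ⊕ C2 = (M1 ⊕ K) ⊕ (M2 ⊕ K) = M1 ⊕ M2, so the key drops out. Then M2 = (M1 ⊕ M2) ⊕ M1 over the first 11 bytes.
byte 0: (75 xor d4) xor 70 = a1 xor 70 = d1
byte 1: (4c xor f5) xor 69 = b9 xor 69 = d0
byte 2: (b8 xor 6b) xor 6e = d3 xor 6e = bd
byte 3: (48 xor 20) xor 67 = 68 xor 67 = 0f
byte 4: (1b xor df) xor 20 = c4 xor 20 = e4
byte 5: (c9 xor 2a) xor 2d = e3 xor 2d = ce
byte 6: (33 xor 27) xor 63 = 14 xor 63 = 77
byte 7: (92 xor 2a) xor 20 = b8 xor 20 = 98
byte 8: (7a xor 7d) xor 74 = 07 xor 74 = 73
byte 9: (07 xor 07) xor 68 = 00 xor 68 = 68
byte 10: (d4 xor 02) xor 65 = d6 xor 65 = b3

d1d0bd0fe4ce77987368b3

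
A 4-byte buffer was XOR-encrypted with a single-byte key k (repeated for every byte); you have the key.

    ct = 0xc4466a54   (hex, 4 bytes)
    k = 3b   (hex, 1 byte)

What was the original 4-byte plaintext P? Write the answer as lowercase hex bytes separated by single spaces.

The 1-byte key repeats, so the effective keystream is 3b 3b 3b 3b.
byte 0: c4 ⊕ 3b = ff
byte 1: 46 ⊕ 3b = 7d
byte 2: 6a ⊕ 3b = 51
byte 3: 54 ⊕ 3b = 6f

ff 7d 51 6f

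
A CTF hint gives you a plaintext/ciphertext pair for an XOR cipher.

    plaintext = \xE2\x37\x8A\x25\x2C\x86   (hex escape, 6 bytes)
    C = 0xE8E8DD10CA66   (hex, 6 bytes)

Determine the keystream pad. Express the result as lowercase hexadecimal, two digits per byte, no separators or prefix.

0adf5735e6e0

Since C = plaintext ⊕ pad, XORing both sides with plaintext gives pad = plaintext ⊕ C.
11100010 ^ 11101000 = 00001010
00110111 ^ 11101000 = 11011111
10001010 ^ 11011101 = 01010111
00100101 ^ 00010000 = 00110101
00101100 ^ 11001010 = 11100110
10000110 ^ 01100110 = 11100000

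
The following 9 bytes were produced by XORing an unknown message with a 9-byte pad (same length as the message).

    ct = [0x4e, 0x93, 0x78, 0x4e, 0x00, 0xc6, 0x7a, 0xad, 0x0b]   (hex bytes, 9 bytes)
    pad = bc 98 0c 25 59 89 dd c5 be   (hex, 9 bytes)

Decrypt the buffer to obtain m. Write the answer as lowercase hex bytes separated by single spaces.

f2 0b 74 6b 59 4f a7 68 b5

XOR is its own inverse, so applying the key byte-wise gives the result directly.
byte 0: 4e ⊕ bc = f2
byte 1: 93 ⊕ 98 = 0b
byte 2: 78 ⊕ 0c = 74
byte 3: 4e ⊕ 25 = 6b
byte 4: 00 ⊕ 59 = 59
byte 5: c6 ⊕ 89 = 4f
byte 6: 7a ⊕ dd = a7
byte 7: ad ⊕ c5 = 68
byte 8: 0b ⊕ be = b5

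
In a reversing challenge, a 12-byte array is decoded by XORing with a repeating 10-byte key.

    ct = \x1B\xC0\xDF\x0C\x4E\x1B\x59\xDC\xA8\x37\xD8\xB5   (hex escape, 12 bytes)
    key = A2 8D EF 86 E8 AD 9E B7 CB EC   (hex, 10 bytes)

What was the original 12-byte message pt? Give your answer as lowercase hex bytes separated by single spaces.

The 10-byte key repeats, so the effective keystream is a2 8d ef 86 e8 ad 9e b7 cb ec a2 8d.
byte 0: 00011011 ⊕ 10100010 = 10111001
byte 1: 11000000 ⊕ 10001101 = 01001101
byte 2: 11011111 ⊕ 11101111 = 00110000
byte 3: 00001100 ⊕ 10000110 = 10001010
byte 4: 01001110 ⊕ 11101000 = 10100110
byte 5: 00011011 ⊕ 10101101 = 10110110
byte 6: 01011001 ⊕ 10011110 = 11000111
byte 7: 11011100 ⊕ 10110111 = 01101011
byte 8: 10101000 ⊕ 11001011 = 01100011
byte 9: 00110111 ⊕ 11101100 = 11011011
byte 10: 11011000 ⊕ 10100010 = 01111010
byte 11: 10110101 ⊕ 10001101 = 00111000

b9 4d 30 8a a6 b6 c7 6b 63 db 7a 38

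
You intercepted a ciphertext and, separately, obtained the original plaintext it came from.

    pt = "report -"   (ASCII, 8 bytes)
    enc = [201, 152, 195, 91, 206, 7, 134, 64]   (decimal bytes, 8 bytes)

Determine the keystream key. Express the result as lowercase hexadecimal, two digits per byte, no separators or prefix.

Since enc = pt ⊕ key, XORing both sides with pt gives key = pt ⊕ enc.
01110010 ⊕ 11001001 = 10111011
01100101 ⊕ 10011000 = 11111101
01110000 ⊕ 11000011 = 10110011
01101111 ⊕ 01011011 = 00110100
01110010 ⊕ 11001110 = 10111100
01110100 ⊕ 00000111 = 01110011
00100000 ⊕ 10000110 = 10100110
00101101 ⊕ 01000000 = 01101101

bbfdb334bc73a66d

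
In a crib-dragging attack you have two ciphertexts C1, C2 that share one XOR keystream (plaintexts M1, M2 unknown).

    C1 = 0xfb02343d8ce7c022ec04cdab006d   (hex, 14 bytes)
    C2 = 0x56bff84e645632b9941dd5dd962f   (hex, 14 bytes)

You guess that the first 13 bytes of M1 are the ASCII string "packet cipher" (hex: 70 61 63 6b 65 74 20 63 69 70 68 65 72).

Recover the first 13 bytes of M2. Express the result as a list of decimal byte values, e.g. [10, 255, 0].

First, C1 ⊕ C2 = (M1 ⊕ K) ⊕ (M2 ⊕ K) = M1 ⊕ M2, so the key drops out. Then M2 = (M1 ⊕ M2) ⊕ M1 over the first 13 bytes.
byte 0: (fb XOR 56) XOR 70 = ad XOR 70 = dd
byte 1: (02 XOR bf) XOR 61 = bd XOR 61 = dc
byte 2: (34 XOR f8) XOR 63 = cc XOR 63 = af
byte 3: (3d XOR 4e) XOR 6b = 73 XOR 6b = 18
byte 4: (8c XOR 64) XOR 65 = e8 XOR 65 = 8d
byte 5: (e7 XOR 56) XOR 74 = b1 XOR 74 = c5
byte 6: (c0 XOR 32) XOR 20 = f2 XOR 20 = d2
byte 7: (22 XOR b9) XOR 63 = 9b XOR 63 = f8
byte 8: (ec XOR 94) XOR 69 = 78 XOR 69 = 11
byte 9: (04 XOR 1d) XOR 70 = 19 XOR 70 = 69
byte 10: (cd XOR d5) XOR 68 = 18 XOR 68 = 70
byte 11: (ab XOR dd) XOR 65 = 76 XOR 65 = 13
byte 12: (00 XOR 96) XOR 72 = 96 XOR 72 = e4

[221, 220, 175, 24, 141, 197, 210, 248, 17, 105, 112, 19, 228]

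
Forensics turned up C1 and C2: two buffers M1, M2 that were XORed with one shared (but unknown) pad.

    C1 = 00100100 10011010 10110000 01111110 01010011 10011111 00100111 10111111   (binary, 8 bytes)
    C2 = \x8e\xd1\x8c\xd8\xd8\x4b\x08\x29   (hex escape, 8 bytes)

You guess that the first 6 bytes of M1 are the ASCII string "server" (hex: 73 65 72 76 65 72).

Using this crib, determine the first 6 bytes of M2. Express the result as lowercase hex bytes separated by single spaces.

d9 2e 4e d0 ee a6

First, C1 ⊕ C2 = (M1 ⊕ K) ⊕ (M2 ⊕ K) = M1 ⊕ M2, so the key drops out. Then M2 = (M1 ⊕ M2) ⊕ M1 over the first 6 bytes.
byte 0: (24 ^ 8e) ^ 73 = aa ^ 73 = d9
byte 1: (9a ^ d1) ^ 65 = 4b ^ 65 = 2e
byte 2: (b0 ^ 8c) ^ 72 = 3c ^ 72 = 4e
byte 3: (7e ^ d8) ^ 76 = a6 ^ 76 = d0
byte 4: (53 ^ d8) ^ 65 = 8b ^ 65 = ee
byte 5: (9f ^ 4b) ^ 72 = d4 ^ 72 = a6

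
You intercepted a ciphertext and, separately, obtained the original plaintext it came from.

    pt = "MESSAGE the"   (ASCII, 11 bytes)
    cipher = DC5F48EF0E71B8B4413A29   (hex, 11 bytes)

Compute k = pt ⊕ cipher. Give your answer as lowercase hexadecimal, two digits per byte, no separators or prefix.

911a1bbc4f36fd9435524c

Since cipher = pt ⊕ k, XORing both sides with pt gives k = pt ⊕ cipher.
4d xor dc = 91
45 xor 5f = 1a
53 xor 48 = 1b
53 xor ef = bc
41 xor 0e = 4f
47 xor 71 = 36
45 xor b8 = fd
20 xor b4 = 94
74 xor 41 = 35
68 xor 3a = 52
65 xor 29 = 4c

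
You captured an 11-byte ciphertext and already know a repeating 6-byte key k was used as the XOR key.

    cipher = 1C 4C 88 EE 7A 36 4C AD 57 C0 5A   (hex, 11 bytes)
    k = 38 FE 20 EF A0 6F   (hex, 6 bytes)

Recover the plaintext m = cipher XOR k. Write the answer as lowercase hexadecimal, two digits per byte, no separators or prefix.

The 6-byte key repeats, so the effective keystream is 38 fe 20 ef a0 6f 38 fe 20 ef a0.
byte 0:  28 XOR  56 =  36
byte 1:  76 XOR 254 = 178
byte 2: 136 XOR  32 = 168
byte 3: 238 XOR 239 =   1
byte 4: 122 XOR 160 = 218
byte 5:  54 XOR 111 =  89
byte 6:  76 XOR  56 = 116
byte 7: 173 XOR 254 =  83
byte 8:  87 XOR  32 = 119
byte 9: 192 XOR 239 =  47
byte 10:  90 XOR 160 = 250

24b2a801da597453772ffa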